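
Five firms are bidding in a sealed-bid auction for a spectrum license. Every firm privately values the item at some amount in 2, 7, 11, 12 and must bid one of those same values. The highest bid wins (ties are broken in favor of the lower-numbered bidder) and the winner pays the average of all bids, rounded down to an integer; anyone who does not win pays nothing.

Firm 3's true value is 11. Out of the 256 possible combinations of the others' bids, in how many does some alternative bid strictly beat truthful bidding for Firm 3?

Others bid (2, 2, 2, 12): truth gives 0; bid 12 gives 5 > 0. Violating.
Others bid (2, 2, 7, 12): truth gives 0; bid 12 gives 4 > 0. Violating.
Others bid (2, 2, 11, 12): truth gives 0; bid 12 gives 4 > 0. Violating.
Others bid (2, 2, 12, 2): truth gives 0; bid 12 gives 5 > 0. Violating.
Others bid (2, 2, 2, 2): truth gives 8; no alternative beats it.
Others bid (2, 2, 2, 7): truth gives 7; no alternative beats it.
(Checking all 256 profiles: 104 have a profitable deviation, 152 do not.)

104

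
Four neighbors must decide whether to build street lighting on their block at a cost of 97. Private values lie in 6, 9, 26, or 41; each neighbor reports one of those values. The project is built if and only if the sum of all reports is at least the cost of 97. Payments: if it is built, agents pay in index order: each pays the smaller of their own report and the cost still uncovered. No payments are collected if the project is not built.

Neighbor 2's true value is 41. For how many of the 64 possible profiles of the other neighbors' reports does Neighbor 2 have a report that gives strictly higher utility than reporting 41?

Others report (6, 26, 41): truth gives 0; report 26 gives 15 > 0. Violating.
Others report (6, 41, 26): truth gives 0; report 26 gives 15 > 0. Violating.
Others report (6, 41, 41): truth gives 0; report 9 gives 32 > 0. Violating.
Others report (9, 26, 41): truth gives 0; report 26 gives 15 > 0. Violating.
Others report (6, 6, 6): truth gives 0; no alternative beats it.
Others report (6, 6, 9): truth gives 0; no alternative beats it.
(Checking all 64 profiles: 26 have a profitable deviation, 38 do not.)

26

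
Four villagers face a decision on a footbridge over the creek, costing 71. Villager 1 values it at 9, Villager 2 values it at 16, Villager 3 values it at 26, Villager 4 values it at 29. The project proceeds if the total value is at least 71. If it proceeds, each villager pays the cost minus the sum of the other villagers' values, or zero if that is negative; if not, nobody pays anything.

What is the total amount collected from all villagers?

44

Total value 80 ≥ cost 71, so it is built.
Villager 1: others sum to 71; max(0, 71 - 71) = 0.
Villager 2: others sum to 64; max(0, 71 - 64) = 7.
Villager 3: others sum to 54; max(0, 71 - 54) = 17.
Villager 4: others sum to 51; max(0, 71 - 51) = 20.
Total collected = 0 + 7 + 17 + 20 = 44.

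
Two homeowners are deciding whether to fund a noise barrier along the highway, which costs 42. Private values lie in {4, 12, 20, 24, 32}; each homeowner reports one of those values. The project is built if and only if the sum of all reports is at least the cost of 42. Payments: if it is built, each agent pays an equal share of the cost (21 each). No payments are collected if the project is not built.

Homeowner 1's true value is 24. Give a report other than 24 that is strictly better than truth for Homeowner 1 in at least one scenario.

Suppose Homeowner 2 reports 12.
Report 24: project not built, utility 0.
Report 32: project built, pays 21, utility 24 - 21 = 3.
So reporting 32 beats truth here (3 > 0).

32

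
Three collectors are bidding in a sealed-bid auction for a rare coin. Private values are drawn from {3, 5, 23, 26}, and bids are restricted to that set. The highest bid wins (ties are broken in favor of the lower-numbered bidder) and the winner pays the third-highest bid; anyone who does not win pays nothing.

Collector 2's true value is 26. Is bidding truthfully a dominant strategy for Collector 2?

Check each profile of the others' bids and compare truth against every alternative bid.
Others bid (3, 26): truth gives 23, best alternative gives 0.
Others bid (23, 3): truth gives 23, best alternative gives 0.
Others bid (5, 26): truth gives 21, best alternative gives 0.
Others bid (23, 5): truth gives 21, best alternative gives 0.
Others bid (23, 23): truth gives 3, best alternative gives 0.
Others bid (23, 26): truth gives 3, best alternative gives 0.
(Remaining 10 profiles checked similarly; truth is weakly best in each.)
In every case the truthful bid is at least as good as any alternative, so it is a dominant strategy.

Yes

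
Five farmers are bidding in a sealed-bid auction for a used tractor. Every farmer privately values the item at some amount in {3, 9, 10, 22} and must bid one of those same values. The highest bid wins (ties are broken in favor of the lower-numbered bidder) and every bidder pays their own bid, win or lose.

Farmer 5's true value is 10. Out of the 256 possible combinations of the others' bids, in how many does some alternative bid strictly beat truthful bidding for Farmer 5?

Others bid (3, 3, 3, 3): truth gives 0; bid 9 gives 1 > 0. Violating.
Others bid (3, 3, 3, 10): truth gives -10; bid 3 gives -3 > -10. Violating.
Others bid (3, 3, 3, 22): truth gives -10; bid 3 gives -3 > -10. Violating.
Others bid (3, 3, 9, 10): truth gives -10; bid 3 gives -3 > -10. Violating.
Others bid (3, 3, 3, 9): truth gives 0; no alternative beats it.
Others bid (3, 3, 9, 3): truth gives 0; no alternative beats it.
(Checking all 256 profiles: 241 have a profitable deviation, 15 do not.)

241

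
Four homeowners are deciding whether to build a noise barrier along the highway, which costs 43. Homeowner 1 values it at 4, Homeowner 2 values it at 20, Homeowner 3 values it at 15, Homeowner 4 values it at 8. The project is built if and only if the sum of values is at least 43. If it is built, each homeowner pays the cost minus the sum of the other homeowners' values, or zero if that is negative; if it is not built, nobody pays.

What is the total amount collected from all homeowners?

31

Total value 47 ≥ cost 43, so it is built.
Homeowner 1: others sum to 43; max(0, 43 - 43) = 0.
Homeowner 2: others sum to 27; max(0, 43 - 27) = 16.
Homeowner 3: others sum to 32; max(0, 43 - 32) = 11.
Homeowner 4: others sum to 39; max(0, 43 - 39) = 4.
Total collected = 0 + 16 + 11 + 4 = 31.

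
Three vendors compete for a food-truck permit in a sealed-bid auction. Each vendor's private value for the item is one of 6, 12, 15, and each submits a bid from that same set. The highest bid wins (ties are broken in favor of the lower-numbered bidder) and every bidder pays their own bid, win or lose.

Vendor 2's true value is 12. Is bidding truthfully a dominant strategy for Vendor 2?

No

Consider the case where Vendor 1 bids 6 and Vendor 3 bids 15.
Truthful bid 12: loses but pays 12, utility -12.
Bid 6 instead: loses but pays 6, utility -6.
Since -6 > -12, bidding 6 is strictly better here, so truthful bidding is not dominant.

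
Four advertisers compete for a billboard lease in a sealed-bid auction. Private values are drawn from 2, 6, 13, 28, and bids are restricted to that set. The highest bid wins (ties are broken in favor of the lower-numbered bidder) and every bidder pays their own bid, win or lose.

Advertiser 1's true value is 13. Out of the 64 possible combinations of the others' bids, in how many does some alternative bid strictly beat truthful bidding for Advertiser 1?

Others bid (2, 2, 2): truth gives 0; bid 2 gives 11 > 0. Violating.
Others bid (2, 2, 6): truth gives 0; bid 6 gives 7 > 0. Violating.
Others bid (2, 2, 28): truth gives -13; bid 2 gives -2 > -13. Violating.
Others bid (2, 6, 2): truth gives 0; bid 6 gives 7 > 0. Violating.
Others bid (2, 2, 13): truth gives 0; no alternative beats it.
Others bid (2, 6, 13): truth gives 0; no alternative beats it.
(Checking all 64 profiles: 45 have a profitable deviation, 19 do not.)

45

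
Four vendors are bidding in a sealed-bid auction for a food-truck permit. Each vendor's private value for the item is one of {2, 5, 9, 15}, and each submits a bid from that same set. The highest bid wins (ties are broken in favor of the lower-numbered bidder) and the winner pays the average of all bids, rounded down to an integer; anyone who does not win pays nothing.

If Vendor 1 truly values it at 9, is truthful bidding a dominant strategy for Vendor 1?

No

Consider the case where Vendor 2 bids 2, Vendor 3 bids 2 and Vendor 4 bids 2.
Truthful bid 9: wins, pays 3, utility 9 - 3 = 6.
Bid 2 instead: wins, pays 2, utility 9 - 2 = 7.
Since 7 > 6, bidding 2 is strictly better here, so truthful bidding is not dominant.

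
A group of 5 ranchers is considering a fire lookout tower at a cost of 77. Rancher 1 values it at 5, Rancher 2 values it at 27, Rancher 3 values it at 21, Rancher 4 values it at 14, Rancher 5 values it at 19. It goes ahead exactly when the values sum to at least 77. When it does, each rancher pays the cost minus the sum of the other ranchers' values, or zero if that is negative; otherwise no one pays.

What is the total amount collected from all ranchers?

Total value 86 ≥ cost 77, so it is built.
Rancher 1: others sum to 81; max(0, 77 - 81) = 0.
Rancher 2: others sum to 59; max(0, 77 - 59) = 18.
Rancher 3: others sum to 65; max(0, 77 - 65) = 12.
Rancher 4: others sum to 72; max(0, 77 - 72) = 5.
Rancher 5: others sum to 67; max(0, 77 - 67) = 10.
Total collected = 0 + 18 + 12 + 5 + 10 = 45.

45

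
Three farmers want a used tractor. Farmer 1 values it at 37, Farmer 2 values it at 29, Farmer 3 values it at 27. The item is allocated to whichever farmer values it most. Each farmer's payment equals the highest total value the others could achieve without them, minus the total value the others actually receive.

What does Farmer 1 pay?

Farmer 1 has the highest value and receives the item.
Without Farmer 1, the item would go to the next-highest value, 29, so the others could achieve 29.
With Farmer 1 present and winning, the others receive nothing, so their total is 0.
Payment = 29 - 0 = 29.

29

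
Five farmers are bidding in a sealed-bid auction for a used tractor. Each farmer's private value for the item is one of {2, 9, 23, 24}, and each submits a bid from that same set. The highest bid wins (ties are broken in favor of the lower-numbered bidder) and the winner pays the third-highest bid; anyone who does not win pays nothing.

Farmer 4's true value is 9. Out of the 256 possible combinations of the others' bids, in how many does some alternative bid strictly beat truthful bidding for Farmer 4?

8

Others bid (2, 2, 2, 23): truth gives 0; bid 23 gives 7 > 0. Violating.
Others bid (2, 2, 2, 24): truth gives 0; bid 24 gives 7 > 0. Violating.
Others bid (2, 2, 9, 2): truth gives 0; bid 23 gives 7 > 0. Violating.
Others bid (2, 2, 23, 2): truth gives 0; bid 24 gives 7 > 0. Violating.
Others bid (2, 2, 2, 2): truth gives 7; no alternative beats it.
Others bid (2, 2, 2, 9): truth gives 7; no alternative beats it.
(Checking all 256 profiles: 8 have a profitable deviation, 248 do not.)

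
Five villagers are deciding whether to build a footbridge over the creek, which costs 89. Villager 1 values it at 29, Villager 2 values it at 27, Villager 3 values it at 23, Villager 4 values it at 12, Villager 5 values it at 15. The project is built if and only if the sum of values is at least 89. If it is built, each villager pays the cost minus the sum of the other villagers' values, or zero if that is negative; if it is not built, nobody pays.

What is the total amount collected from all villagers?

Total value 106 ≥ cost 89, so it is built.
Villager 1: others sum to 77; max(0, 89 - 77) = 12.
Villager 2: others sum to 79; max(0, 89 - 79) = 10.
Villager 3: others sum to 83; max(0, 89 - 83) = 6.
Villager 4: others sum to 94; max(0, 89 - 94) = 0.
Villager 5: others sum to 91; max(0, 89 - 91) = 0.
Total collected = 12 + 10 + 6 + 0 + 0 = 28.

28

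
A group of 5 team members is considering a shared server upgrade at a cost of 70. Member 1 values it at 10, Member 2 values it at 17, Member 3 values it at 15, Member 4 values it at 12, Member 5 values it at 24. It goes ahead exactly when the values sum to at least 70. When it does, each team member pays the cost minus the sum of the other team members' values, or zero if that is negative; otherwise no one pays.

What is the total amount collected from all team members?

Total value 78 ≥ cost 70, so it is built.
Member 1: others sum to 68; max(0, 70 - 68) = 2.
Member 2: others sum to 61; max(0, 70 - 61) = 9.
Member 3: others sum to 63; max(0, 70 - 63) = 7.
Member 4: others sum to 66; max(0, 70 - 66) = 4.
Member 5: others sum to 54; max(0, 70 - 54) = 16.
Total collected = 2 + 9 + 7 + 4 + 16 = 38.

38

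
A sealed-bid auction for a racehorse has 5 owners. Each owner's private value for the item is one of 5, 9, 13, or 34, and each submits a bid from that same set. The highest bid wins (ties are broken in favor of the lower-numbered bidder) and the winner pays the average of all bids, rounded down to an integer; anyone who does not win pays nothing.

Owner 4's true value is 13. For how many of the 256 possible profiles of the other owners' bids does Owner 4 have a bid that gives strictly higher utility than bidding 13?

5

Others bid (5, 5, 5, 5): truth gives 7; bid 9 gives 8 > 7. Violating.
Others bid (5, 5, 5, 9): truth gives 6; bid 9 gives 7 > 6. Violating.
Others bid (5, 5, 13, 5): truth gives 0; bid 34 gives 1 > 0. Violating.
Others bid (5, 13, 5, 5): truth gives 0; bid 34 gives 1 > 0. Violating.
Others bid (5, 5, 5, 13): truth gives 5; no alternative beats it.
Others bid (5, 5, 5, 34): truth gives 0; no alternative beats it.
(Checking all 256 profiles: 5 have a profitable deviation, 251 do not.)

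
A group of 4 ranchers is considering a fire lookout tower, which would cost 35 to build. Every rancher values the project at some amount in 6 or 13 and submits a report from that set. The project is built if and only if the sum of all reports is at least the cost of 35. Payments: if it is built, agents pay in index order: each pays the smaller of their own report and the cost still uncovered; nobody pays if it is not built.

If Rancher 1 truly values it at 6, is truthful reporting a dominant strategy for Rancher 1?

Yes

Check each profile of the others' reports and compare truth against every alternative report.
Others report (6, 6, 13): truth gives 0, best alternative gives -7.
Others report (6, 13, 6): truth gives 0, best alternative gives -7.
Others report (6, 13, 13): truth gives 0, best alternative gives -7.
Others report (13, 6, 6): truth gives 0, best alternative gives -7.
Others report (13, 6, 13): truth gives 0, best alternative gives -7.
Others report (13, 13, 6): truth gives 0, best alternative gives -7.
(Remaining 2 profiles checked similarly; truth is weakly best in each.)
In every case the truthful report is at least as good as any alternative, so it is a dominant strategy.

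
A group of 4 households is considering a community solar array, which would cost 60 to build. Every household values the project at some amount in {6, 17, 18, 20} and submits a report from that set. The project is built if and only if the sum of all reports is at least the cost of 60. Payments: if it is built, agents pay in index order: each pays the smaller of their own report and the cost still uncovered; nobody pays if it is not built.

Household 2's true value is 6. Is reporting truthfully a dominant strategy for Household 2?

Yes

Check each profile of the others' reports and compare truth against every alternative report.
Others report (6, 17, 20): truth gives 0, best alternative gives -11.
Others report (6, 18, 20): truth gives 0, best alternative gives -11.
Others report (6, 20, 17): truth gives 0, best alternative gives -11.
Others report (6, 20, 18): truth gives 0, best alternative gives -11.
Others report (6, 20, 20): truth gives 0, best alternative gives -11.
Others report (17, 6, 20): truth gives 0, best alternative gives -11.
(Remaining 58 profiles checked similarly; truth is weakly best in each.)
In every case the truthful report is at least as good as any alternative, so it is a dominant strategy.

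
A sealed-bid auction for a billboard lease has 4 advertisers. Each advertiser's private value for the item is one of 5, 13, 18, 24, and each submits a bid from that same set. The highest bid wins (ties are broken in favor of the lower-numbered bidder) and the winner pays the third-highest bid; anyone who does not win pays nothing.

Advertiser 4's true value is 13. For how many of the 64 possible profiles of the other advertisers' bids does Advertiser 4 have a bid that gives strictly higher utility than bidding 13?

Others bid (5, 5, 13): truth gives 0; bid 18 gives 8 > 0. Violating.
Others bid (5, 5, 18): truth gives 0; bid 24 gives 8 > 0. Violating.
Others bid (5, 13, 5): truth gives 0; bid 18 gives 8 > 0. Violating.
Others bid (5, 18, 5): truth gives 0; bid 24 gives 8 > 0. Violating.
Others bid (5, 5, 5): truth gives 8; no alternative beats it.
Others bid (5, 5, 24): truth gives 0; no alternative beats it.
(Checking all 64 profiles: 6 have a profitable deviation, 58 do not.)

6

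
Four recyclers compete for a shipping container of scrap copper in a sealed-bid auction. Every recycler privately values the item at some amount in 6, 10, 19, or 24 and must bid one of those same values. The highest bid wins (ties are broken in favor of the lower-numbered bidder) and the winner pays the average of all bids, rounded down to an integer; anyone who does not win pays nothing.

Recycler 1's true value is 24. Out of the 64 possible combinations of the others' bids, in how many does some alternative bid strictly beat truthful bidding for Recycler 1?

27

Others bid (6, 6, 6): truth gives 14; bid 6 gives 18 > 14. Violating.
Others bid (6, 6, 10): truth gives 13; bid 10 gives 16 > 13. Violating.
Others bid (6, 6, 19): truth gives 11; bid 19 gives 12 > 11. Violating.
Others bid (6, 10, 6): truth gives 13; bid 10 gives 16 > 13. Violating.
Others bid (6, 6, 24): truth gives 9; no alternative beats it.
Others bid (6, 10, 24): truth gives 8; no alternative beats it.
(Checking all 64 profiles: 27 have a profitable deviation, 37 do not.)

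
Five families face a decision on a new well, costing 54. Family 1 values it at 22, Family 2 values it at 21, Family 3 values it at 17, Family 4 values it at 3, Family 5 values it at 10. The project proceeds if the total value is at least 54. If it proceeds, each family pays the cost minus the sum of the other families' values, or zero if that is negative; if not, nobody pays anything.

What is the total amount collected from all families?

Total value 73 ≥ cost 54, so it is built.
Family 1: others sum to 51; max(0, 54 - 51) = 3.
Family 2: others sum to 52; max(0, 54 - 52) = 2.
Family 3: others sum to 56; max(0, 54 - 56) = 0.
Family 4: others sum to 70; max(0, 54 - 70) = 0.
Family 5: others sum to 63; max(0, 54 - 63) = 0.
Total collected = 3 + 2 + 0 + 0 + 0 = 5.

5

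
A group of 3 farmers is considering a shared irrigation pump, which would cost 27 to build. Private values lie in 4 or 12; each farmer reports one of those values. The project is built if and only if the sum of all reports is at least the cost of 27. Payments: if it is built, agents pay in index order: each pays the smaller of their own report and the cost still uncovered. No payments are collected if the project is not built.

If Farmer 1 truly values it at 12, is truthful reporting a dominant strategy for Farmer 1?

No

Consider the case where Farmer 2 reports 12 and Farmer 3 reports 12.
Truthful report 12: project built, pays 12, utility 12 - 12 = 0.
Report 4 instead: project built, pays 4, utility 12 - 4 = 8.
Since 8 > 0, reporting 4 is strictly better here, so truthful reporting is not dominant.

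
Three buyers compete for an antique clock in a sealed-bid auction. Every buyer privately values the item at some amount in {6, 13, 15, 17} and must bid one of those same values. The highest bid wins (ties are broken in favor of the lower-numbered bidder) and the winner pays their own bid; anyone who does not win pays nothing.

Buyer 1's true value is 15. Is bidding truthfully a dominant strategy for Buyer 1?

No

Consider the case where Buyer 2 bids 6 and Buyer 3 bids 6.
Truthful bid 15: wins, pays 15, utility 15 - 15 = 0.
Bid 6 instead: wins, pays 6, utility 15 - 6 = 9.
Since 9 > 0, bidding 6 is strictly better here, so truthful bidding is not dominant.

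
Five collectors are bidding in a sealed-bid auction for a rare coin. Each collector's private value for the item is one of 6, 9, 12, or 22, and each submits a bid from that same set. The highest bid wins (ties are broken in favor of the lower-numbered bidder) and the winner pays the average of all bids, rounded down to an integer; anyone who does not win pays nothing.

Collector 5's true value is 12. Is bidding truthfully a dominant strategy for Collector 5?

Consider the case where Collector 1 bids 6, Collector 2 bids 6, Collector 3 bids 6 and Collector 4 bids 6.
Truthful bid 12: wins, pays 7, utility 12 - 7 = 5.
Bid 9 instead: wins, pays 6, utility 12 - 6 = 6.
Since 6 > 5, bidding 9 is strictly better here, so truthful bidding is not dominant.

No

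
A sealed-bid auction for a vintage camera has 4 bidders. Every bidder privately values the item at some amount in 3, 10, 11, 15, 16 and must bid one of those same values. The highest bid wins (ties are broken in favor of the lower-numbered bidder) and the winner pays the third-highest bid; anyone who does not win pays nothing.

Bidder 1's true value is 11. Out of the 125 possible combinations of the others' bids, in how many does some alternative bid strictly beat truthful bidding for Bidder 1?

Others bid (3, 3, 15): truth gives 0; bid 15 gives 8 > 0. Violating.
Others bid (3, 3, 16): truth gives 0; bid 16 gives 8 > 0. Violating.
Others bid (3, 10, 15): truth gives 0; bid 15 gives 1 > 0. Violating.
Others bid (3, 10, 16): truth gives 0; bid 16 gives 1 > 0. Violating.
Others bid (3, 3, 3): truth gives 8; no alternative beats it.
Others bid (3, 3, 10): truth gives 8; no alternative beats it.
(Checking all 125 profiles: 24 have a profitable deviation, 101 do not.)

24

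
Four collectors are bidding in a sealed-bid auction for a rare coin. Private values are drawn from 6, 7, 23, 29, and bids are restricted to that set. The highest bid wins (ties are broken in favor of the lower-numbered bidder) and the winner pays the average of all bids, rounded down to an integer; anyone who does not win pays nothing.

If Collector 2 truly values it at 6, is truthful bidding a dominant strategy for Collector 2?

Check each profile of the others' bids and compare truth against every alternative bid.
Others bid (6, 6, 6): truth gives 0, best alternative gives 0.
Others bid (6, 6, 7): truth gives 0, best alternative gives 0.
Others bid (6, 6, 23): truth gives 0, best alternative gives 0.
Others bid (6, 6, 29): truth gives 0, best alternative gives 0.
Others bid (6, 7, 6): truth gives 0, best alternative gives 0.
Others bid (6, 7, 7): truth gives 0, best alternative gives 0.
(Remaining 58 profiles checked similarly; truth is weakly best in each.)
In every case the truthful bid is at least as good as any alternative, so it is a dominant strategy.

Yes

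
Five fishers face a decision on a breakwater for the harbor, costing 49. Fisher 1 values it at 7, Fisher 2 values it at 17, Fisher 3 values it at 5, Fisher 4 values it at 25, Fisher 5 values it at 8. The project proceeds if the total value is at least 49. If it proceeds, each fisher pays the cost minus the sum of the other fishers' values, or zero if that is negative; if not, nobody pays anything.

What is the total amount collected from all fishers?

16

Total value 62 ≥ cost 49, so it is built.
Fisher 1: others sum to 55; max(0, 49 - 55) = 0.
Fisher 2: others sum to 45; max(0, 49 - 45) = 4.
Fisher 3: others sum to 57; max(0, 49 - 57) = 0.
Fisher 4: others sum to 37; max(0, 49 - 37) = 12.
Fisher 5: others sum to 54; max(0, 49 - 54) = 0.
Total collected = 0 + 4 + 0 + 12 + 0 = 16.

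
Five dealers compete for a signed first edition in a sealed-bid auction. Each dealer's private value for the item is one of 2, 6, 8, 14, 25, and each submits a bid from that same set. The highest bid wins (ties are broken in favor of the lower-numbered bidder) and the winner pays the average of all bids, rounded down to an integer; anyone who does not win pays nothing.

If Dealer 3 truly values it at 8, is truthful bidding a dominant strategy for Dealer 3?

No

Consider the case where Dealer 1 bids 2, Dealer 2 bids 2, Dealer 4 bids 2 and Dealer 5 bids 2.
Truthful bid 8: wins, pays 3, utility 8 - 3 = 5.
Bid 6 instead: wins, pays 2, utility 8 - 2 = 6.
Since 6 > 5, bidding 6 is strictly better here, so truthful bidding is not dominant.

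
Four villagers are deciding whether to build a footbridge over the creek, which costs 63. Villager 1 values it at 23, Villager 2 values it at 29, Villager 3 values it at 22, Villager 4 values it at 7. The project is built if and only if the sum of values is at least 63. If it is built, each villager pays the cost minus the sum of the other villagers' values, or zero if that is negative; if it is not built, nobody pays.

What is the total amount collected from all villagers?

20

Total value 81 ≥ cost 63, so it is built.
Villager 1: others sum to 58; max(0, 63 - 58) = 5.
Villager 2: others sum to 52; max(0, 63 - 52) = 11.
Villager 3: others sum to 59; max(0, 63 - 59) = 4.
Villager 4: others sum to 74; max(0, 63 - 74) = 0.
Total collected = 5 + 11 + 4 + 0 = 20.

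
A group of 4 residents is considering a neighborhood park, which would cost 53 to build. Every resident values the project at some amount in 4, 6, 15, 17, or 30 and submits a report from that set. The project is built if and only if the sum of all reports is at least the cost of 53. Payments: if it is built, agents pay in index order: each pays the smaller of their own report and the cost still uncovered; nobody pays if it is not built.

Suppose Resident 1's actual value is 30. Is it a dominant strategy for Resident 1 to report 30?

No

Consider the case where Resident 2 reports 4, Resident 3 reports 4 and Resident 4 reports 30.
Truthful report 30: project built, pays 30, utility 30 - 30 = 0.
Report 15 instead: project built, pays 15, utility 30 - 15 = 15.
Since 15 > 0, reporting 15 is strictly better here, so truthful reporting is not dominant.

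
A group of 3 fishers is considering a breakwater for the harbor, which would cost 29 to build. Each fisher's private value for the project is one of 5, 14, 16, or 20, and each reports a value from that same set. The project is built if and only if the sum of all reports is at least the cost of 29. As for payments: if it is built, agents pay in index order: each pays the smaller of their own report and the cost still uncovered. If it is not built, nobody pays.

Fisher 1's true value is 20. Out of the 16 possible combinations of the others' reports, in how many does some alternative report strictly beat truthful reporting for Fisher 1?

Others report (5, 14): truth gives 0; report 14 gives 6 > 0. Violating.
Others report (5, 16): truth gives 0; report 14 gives 6 > 0. Violating.
Others report (5, 20): truth gives 0; report 5 gives 15 > 0. Violating.
Others report (14, 5): truth gives 0; report 14 gives 6 > 0. Violating.
Others report (5, 5): truth gives 0; no alternative beats it.
(Checking all 16 profiles: 15 have a profitable deviation, 1 does not.)

15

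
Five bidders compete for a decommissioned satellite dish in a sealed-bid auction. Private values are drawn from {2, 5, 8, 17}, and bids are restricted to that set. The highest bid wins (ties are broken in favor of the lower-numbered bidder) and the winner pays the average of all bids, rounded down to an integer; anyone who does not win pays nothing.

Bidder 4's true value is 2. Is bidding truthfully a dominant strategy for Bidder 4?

Yes

Check each profile of the others' bids and compare truth against every alternative bid.
Others bid (2, 2, 2, 5): truth gives 0, best alternative gives -1.
Others bid (2, 2, 2, 2): truth gives 0, best alternative gives 0.
Others bid (2, 2, 2, 8): truth gives 0, best alternative gives 0.
Others bid (2, 2, 2, 17): truth gives 0, best alternative gives 0.
Others bid (2, 2, 5, 2): truth gives 0, best alternative gives 0.
Others bid (2, 2, 5, 5): truth gives 0, best alternative gives 0.
(Remaining 250 profiles checked similarly; truth is weakly best in each.)
In every case the truthful bid is at least as good as any alternative, so it is a dominant strategy.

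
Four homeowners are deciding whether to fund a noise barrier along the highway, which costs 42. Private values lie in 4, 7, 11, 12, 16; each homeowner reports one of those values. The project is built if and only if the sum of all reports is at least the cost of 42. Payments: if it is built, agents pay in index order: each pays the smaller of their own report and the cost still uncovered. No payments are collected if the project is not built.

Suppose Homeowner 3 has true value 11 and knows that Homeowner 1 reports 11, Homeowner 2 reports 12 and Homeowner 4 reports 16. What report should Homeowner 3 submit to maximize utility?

Report 4: project built, pays 4, utility 11 - 4 = 7.
Report 7: project built, pays 7, utility 11 - 7 = 4.
Report 11: project built, pays 11, utility 11 - 11 = 0.
Report 12: project built, pays 12, utility 11 - 12 = -1.
Report 16: project built, pays 16, utility 11 - 16 = -5.
The best choice is 4 with utility 7.

4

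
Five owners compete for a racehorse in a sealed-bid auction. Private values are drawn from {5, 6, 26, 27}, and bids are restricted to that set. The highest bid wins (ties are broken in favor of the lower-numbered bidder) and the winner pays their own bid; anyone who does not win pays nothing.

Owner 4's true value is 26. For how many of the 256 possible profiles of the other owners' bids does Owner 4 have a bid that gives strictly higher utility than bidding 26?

2

Others bid (5, 5, 5, 5): truth gives 0; bid 6 gives 20 > 0. Violating.
Others bid (5, 5, 5, 6): truth gives 0; bid 6 gives 20 > 0. Violating.
Others bid (5, 5, 5, 26): truth gives 0; no alternative beats it.
Others bid (5, 5, 5, 27): truth gives 0; no alternative beats it.
(Checking all 256 profiles: 2 have a profitable deviation, 254 do not.)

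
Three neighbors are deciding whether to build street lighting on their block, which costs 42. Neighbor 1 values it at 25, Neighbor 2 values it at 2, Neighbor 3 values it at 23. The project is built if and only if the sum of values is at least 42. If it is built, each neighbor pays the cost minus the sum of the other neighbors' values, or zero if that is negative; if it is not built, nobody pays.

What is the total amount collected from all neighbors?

32

Total value 50 ≥ cost 42, so it is built.
Neighbor 1: others sum to 25; max(0, 42 - 25) = 17.
Neighbor 2: others sum to 48; max(0, 42 - 48) = 0.
Neighbor 3: others sum to 27; max(0, 42 - 27) = 15.
Total collected = 17 + 0 + 15 = 32.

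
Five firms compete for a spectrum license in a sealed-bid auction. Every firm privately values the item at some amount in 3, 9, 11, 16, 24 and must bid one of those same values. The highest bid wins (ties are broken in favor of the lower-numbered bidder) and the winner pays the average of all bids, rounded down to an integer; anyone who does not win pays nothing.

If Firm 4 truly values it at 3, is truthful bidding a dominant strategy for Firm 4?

Yes

Check each profile of the others' bids and compare truth against every alternative bid.
Others bid (3, 3, 3, 9): truth gives 0, best alternative gives -2.
Others bid (3, 3, 3, 3): truth gives 0, best alternative gives -1.
Others bid (3, 3, 3, 11): truth gives 0, best alternative gives 0.
Others bid (3, 3, 3, 16): truth gives 0, best alternative gives 0.
Others bid (3, 3, 3, 24): truth gives 0, best alternative gives 0.
Others bid (3, 3, 9, 3): truth gives 0, best alternative gives 0.
(Remaining 619 profiles checked similarly; truth is weakly best in each.)
In every case the truthful bid is at least as good as any alternative, so it is a dominant strategy.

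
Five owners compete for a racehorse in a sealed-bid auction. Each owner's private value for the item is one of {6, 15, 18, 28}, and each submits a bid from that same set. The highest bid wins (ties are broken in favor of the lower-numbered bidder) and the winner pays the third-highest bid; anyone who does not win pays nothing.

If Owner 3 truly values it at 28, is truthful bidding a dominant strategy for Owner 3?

Yes

Check each profile of the others' bids and compare truth against every alternative bid.
Others bid (6, 6, 6, 28): truth gives 22, best alternative gives 0.
Others bid (6, 6, 28, 6): truth gives 22, best alternative gives 0.
Others bid (6, 18, 6, 6): truth gives 22, best alternative gives 0.
Others bid (18, 6, 6, 6): truth gives 22, best alternative gives 0.
Others bid (6, 6, 15, 28): truth gives 13, best alternative gives 0.
Others bid (6, 6, 28, 15): truth gives 13, best alternative gives 0.
(Remaining 250 profiles checked similarly; truth is weakly best in each.)
In every case the truthful bid is at least as good as any alternative, so it is a dominant strategy.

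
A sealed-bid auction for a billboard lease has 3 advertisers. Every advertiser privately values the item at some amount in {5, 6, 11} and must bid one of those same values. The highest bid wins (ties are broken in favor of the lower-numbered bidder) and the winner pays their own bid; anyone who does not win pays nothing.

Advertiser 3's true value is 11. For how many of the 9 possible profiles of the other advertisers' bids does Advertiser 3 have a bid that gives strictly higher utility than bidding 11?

1

Others bid (5, 5): truth gives 0; bid 6 gives 5 > 0. Violating.
Others bid (5, 6): truth gives 0; no alternative beats it.
Others bid (5, 11): truth gives 0; no alternative beats it.
(Checking all 9 profiles: 1 has a profitable deviation, 8 do not.)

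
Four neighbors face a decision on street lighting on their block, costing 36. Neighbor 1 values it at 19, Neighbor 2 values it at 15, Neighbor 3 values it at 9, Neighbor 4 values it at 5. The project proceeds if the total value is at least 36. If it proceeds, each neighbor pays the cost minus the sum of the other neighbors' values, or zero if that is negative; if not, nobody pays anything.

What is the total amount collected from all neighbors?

10

Total value 48 ≥ cost 36, so it is built.
Neighbor 1: others sum to 29; max(0, 36 - 29) = 7.
Neighbor 2: others sum to 33; max(0, 36 - 33) = 3.
Neighbor 3: others sum to 39; max(0, 36 - 39) = 0.
Neighbor 4: others sum to 43; max(0, 36 - 43) = 0.
Total collected = 7 + 3 + 0 + 0 = 10.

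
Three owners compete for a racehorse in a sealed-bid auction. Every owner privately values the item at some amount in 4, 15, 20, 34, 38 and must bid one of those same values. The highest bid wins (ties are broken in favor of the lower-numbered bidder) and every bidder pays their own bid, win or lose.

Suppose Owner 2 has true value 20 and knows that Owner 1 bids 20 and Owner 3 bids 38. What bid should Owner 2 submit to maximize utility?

Bid 4: loses but pays 4, utility -4.
Bid 15: loses but pays 15, utility -15.
Bid 20: loses but pays 20, utility -20.
Bid 34: loses but pays 34, utility -34.
Bid 38: wins, pays 38, utility 20 - 38 = -18.
The best choice is 4 with utility -4.

4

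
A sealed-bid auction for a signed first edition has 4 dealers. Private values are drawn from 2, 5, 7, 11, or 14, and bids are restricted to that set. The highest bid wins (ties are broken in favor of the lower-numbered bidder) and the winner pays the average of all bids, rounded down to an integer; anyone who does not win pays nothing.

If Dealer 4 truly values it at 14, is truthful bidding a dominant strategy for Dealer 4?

Consider the case where Dealer 1 bids 2, Dealer 2 bids 2 and Dealer 3 bids 2.
Truthful bid 14: wins, pays 5, utility 14 - 5 = 9.
Bid 5 instead: wins, pays 2, utility 14 - 2 = 12.
Since 12 > 9, bidding 5 is strictly better here, so truthful bidding is not dominant.

No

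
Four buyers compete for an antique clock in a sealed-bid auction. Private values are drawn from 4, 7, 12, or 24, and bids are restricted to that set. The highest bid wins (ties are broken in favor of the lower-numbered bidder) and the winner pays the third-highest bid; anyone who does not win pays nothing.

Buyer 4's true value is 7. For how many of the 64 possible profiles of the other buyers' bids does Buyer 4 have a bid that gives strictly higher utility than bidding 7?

Others bid (4, 4, 7): truth gives 0; bid 12 gives 3 > 0. Violating.
Others bid (4, 4, 12): truth gives 0; bid 24 gives 3 > 0. Violating.
Others bid (4, 7, 4): truth gives 0; bid 12 gives 3 > 0. Violating.
Others bid (4, 12, 4): truth gives 0; bid 24 gives 3 > 0. Violating.
Others bid (4, 4, 4): truth gives 3; no alternative beats it.
Others bid (4, 4, 24): truth gives 0; no alternative beats it.
(Checking all 64 profiles: 6 have a profitable deviation, 58 do not.)

6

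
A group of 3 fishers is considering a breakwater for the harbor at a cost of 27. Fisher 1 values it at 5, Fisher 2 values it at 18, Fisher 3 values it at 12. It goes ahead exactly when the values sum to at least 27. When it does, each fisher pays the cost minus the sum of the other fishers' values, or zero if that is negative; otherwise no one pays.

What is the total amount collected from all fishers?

Total value 35 ≥ cost 27, so it is built.
Fisher 1: others sum to 30; max(0, 27 - 30) = 0.
Fisher 2: others sum to 17; max(0, 27 - 17) = 10.
Fisher 3: others sum to 23; max(0, 27 - 23) = 4.
Total collected = 0 + 10 + 4 = 14.

14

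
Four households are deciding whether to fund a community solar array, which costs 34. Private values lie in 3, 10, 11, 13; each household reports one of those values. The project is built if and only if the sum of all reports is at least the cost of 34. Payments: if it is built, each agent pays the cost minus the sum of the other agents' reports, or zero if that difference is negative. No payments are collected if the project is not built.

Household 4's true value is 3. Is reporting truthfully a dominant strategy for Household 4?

Check each profile of the others' reports and compare truth against every alternative report.
Others report (3, 10, 11): truth gives 0, best alternative gives -7.
Others report (3, 11, 10): truth gives 0, best alternative gives -7.
Others report (10, 3, 11): truth gives 0, best alternative gives -7.
Others report (10, 11, 3): truth gives 0, best alternative gives -7.
Others report (11, 3, 10): truth gives 0, best alternative gives -7.
Others report (11, 10, 3): truth gives 0, best alternative gives -7.
(Remaining 58 profiles checked similarly; truth is weakly best in each.)
In every case the truthful report is at least as good as any alternative, so it is a dominant strategy.

Yes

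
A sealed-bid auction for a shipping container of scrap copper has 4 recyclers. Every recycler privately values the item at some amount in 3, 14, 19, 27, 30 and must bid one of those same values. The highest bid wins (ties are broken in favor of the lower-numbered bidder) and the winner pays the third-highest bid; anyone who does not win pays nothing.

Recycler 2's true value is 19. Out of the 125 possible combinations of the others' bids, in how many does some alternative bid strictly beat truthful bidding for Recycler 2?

24

Others bid (3, 3, 27): truth gives 0; bid 27 gives 16 > 0. Violating.
Others bid (3, 3, 30): truth gives 0; bid 30 gives 16 > 0. Violating.
Others bid (3, 14, 27): truth gives 0; bid 27 gives 5 > 0. Violating.
Others bid (3, 14, 30): truth gives 0; bid 30 gives 5 > 0. Violating.
Others bid (3, 3, 3): truth gives 16; no alternative beats it.
Others bid (3, 3, 14): truth gives 16; no alternative beats it.
(Checking all 125 profiles: 24 have a profitable deviation, 101 do not.)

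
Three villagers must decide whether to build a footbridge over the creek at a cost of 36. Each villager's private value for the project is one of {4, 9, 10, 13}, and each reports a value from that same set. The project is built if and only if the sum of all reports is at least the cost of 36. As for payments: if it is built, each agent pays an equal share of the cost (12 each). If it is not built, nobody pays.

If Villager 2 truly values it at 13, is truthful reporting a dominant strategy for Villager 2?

Check each profile of the others' reports and compare truth against every alternative report.
Others report (10, 13): truth gives 1, best alternative gives 0.
Others report (13, 10): truth gives 1, best alternative gives 0.
Others report (13, 13): truth gives 1, best alternative gives 1.
Others report (4, 4): truth gives 0, best alternative gives 0.
Others report (4, 9): truth gives 0, best alternative gives 0.
Others report (4, 10): truth gives 0, best alternative gives 0.
(Remaining 10 profiles checked similarly; truth is weakly best in each.)
In every case the truthful report is at least as good as any alternative, so it is a dominant strategy.

Yes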